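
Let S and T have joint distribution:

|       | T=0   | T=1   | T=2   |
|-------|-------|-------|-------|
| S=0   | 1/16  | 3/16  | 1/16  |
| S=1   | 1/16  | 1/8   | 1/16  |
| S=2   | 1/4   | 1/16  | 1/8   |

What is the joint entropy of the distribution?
H(S,T) = -Σ P(S,T) log₂ P(S,T), summed over the non-zero cells:
H(S,T) = -[(1/16)·log₂(1/16) + (3/16)·log₂(3/16) + (1/16)·log₂(1/16) + (1/16)·log₂(1/16) + (1/8)·log₂(1/8) + (1/16)·log₂(1/16) + (1/4)·log₂(1/4) + (1/16)·log₂(1/16) + (1/8)·log₂(1/8)]
  = 0.2500 + 0.4528 + 0.2500 + 0.2500 + 0.3750 + 0.2500 + 0.5000 + 0.2500 + 0.3750
  = 2.9528 bits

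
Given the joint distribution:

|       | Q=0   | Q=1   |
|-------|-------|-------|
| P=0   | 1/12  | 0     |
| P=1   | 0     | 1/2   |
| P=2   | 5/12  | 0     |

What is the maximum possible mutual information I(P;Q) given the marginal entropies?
The upper bound on mutual information is I(P;Q) ≤ min(H(P), H(Q)).

Marginal P(P) (row sums):
  P(P=0) = 1/12 + 0 = 1/12
  P(P=1) = 0 + 1/2 = 1/2
  P(P=2) = 5/12 + 0 = 5/12
Marginal P(Q) (column sums):
  P(Q=0) = 1/12 + 0 + 5/12 = 1/2
  P(Q=1) = 0 + 1/2 + 0 = 1/2

H(P) = -[(1/12)·log₂(1/12) + (1/2)·log₂(1/2) + (5/12)·log₂(5/12)]
  = 0.2987 + 0.5000 + 0.5263
  = 1.3250 bits
H(Q) = -[(1/2)·log₂(1/2) + (1/2)·log₂(1/2)]
  = 0.5000 + 0.5000
  = 1.0000 bits

Maximum possible I(P;Q) = min(1.3250, 1.0000) = 1.0000 bits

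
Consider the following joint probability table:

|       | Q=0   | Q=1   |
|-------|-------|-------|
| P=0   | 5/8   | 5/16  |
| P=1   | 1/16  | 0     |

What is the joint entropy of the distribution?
H(P,Q) = -Σ P(P,Q) log₂ P(P,Q), summed over the non-zero cells:
H(P,Q) = -[(5/8)·log₂(5/8) + (5/16)·log₂(5/16) + (1/16)·log₂(1/16)]
  = 0.4238 + 0.5244 + 0.2500
  = 1.1982 bits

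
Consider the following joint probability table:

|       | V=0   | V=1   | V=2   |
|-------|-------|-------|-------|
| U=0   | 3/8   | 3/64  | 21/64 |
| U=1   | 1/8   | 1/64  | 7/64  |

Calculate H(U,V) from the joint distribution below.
H(U,V) = -Σ P(U,V) log₂ P(U,V), summed over the non-zero cells:
H(U,V) = -[(3/8)·log₂(3/8) + (3/64)·log₂(3/64) + (21/64)·log₂(21/64) + (1/8)·log₂(1/8) + (1/64)·log₂(1/64) + (7/64)·log₂(7/64)]
  = 0.5306 + 0.2070 + 0.5275 + 0.3750 + 0.0938 + 0.3492
  = 2.0831 bits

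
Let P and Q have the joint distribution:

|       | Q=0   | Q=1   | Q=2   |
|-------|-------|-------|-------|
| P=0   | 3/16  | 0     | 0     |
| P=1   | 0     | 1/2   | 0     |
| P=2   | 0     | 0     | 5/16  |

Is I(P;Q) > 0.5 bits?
Marginal P(P) (row sums):
  P(P=0) = 3/16 + 0 + 0 = 3/16
  P(P=1) = 0 + 1/2 + 0 = 1/2
  P(P=2) = 0 + 0 + 5/16 = 5/16
Marginal P(Q) (column sums):
  P(Q=0) = 3/16 + 0 + 0 = 3/16
  P(Q=1) = 0 + 1/2 + 0 = 1/2
  P(Q=2) = 0 + 0 + 5/16 = 5/16

H(P) = -[(3/16)·log₂(3/16) + (1/2)·log₂(1/2) + (5/16)·log₂(5/16)]
  = 0.4528 + 0.5000 + 0.5244
  = 1.4772 bits
H(Q) = -[(3/16)·log₂(3/16) + (1/2)·log₂(1/2) + (5/16)·log₂(5/16)]
  = 0.4528 + 0.5000 + 0.5244
  = 1.4772 bits
H(P,Q) = -[(3/16)·log₂(3/16) + (1/2)·log₂(1/2) + (5/16)·log₂(5/16)]
  = 0.4528 + 0.5000 + 0.5244
  = 1.4772 bits

I(P;Q) = H(P) + H(Q) - H(P,Q)
  = 1.4772 + 1.4772 - 1.4772
  = 1.4772 bits

Yes. I(P;Q) = 1.4772 bits, which is > 0.5 bits.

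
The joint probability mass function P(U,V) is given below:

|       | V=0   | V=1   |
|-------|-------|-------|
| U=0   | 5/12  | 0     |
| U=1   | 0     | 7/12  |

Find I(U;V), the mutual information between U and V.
Marginal P(U) (row sums):
  P(U=0) = 5/12 + 0 = 5/12
  P(U=1) = 0 + 7/12 = 7/12
Marginal P(V) (column sums):
  P(V=0) = 5/12 + 0 = 5/12
  P(V=1) = 0 + 7/12 = 7/12

H(U) = -[(5/12)·log₂(5/12) + (7/12)·log₂(7/12)]
  = 0.5263 + 0.4536
  = 0.9799 bits
H(V) = -[(5/12)·log₂(5/12) + (7/12)·log₂(7/12)]
  = 0.5263 + 0.4536
  = 0.9799 bits
H(U,V) = -[(5/12)·log₂(5/12) + (7/12)·log₂(7/12)]
  = 0.5263 + 0.4536
  = 0.9799 bits

I(U;V) = H(U) + H(V) - H(U,V)
  = 0.9799 + 0.9799 - 0.9799
  = 0.9799 bits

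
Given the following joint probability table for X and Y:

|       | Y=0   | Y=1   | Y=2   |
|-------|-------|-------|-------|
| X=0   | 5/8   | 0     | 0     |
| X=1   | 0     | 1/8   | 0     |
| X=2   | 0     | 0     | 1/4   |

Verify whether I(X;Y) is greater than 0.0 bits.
Marginal P(X) (row sums):
  P(X=0) = 5/8 + 0 + 0 = 5/8
  P(X=1) = 0 + 1/8 + 0 = 1/8
  P(X=2) = 0 + 0 + 1/4 = 1/4
Marginal P(Y) (column sums):
  P(Y=0) = 5/8 + 0 + 0 = 5/8
  P(Y=1) = 0 + 1/8 + 0 = 1/8
  P(Y=2) = 0 + 0 + 1/4 = 1/4

H(X) = -[(5/8)·log₂(5/8) + (1/8)·log₂(1/8) + (1/4)·log₂(1/4)]
  = 0.4238 + 0.3750 + 0.5000
  = 1.2988 bits
H(Y) = -[(5/8)·log₂(5/8) + (1/8)·log₂(1/8) + (1/4)·log₂(1/4)]
  = 0.4238 + 0.3750 + 0.5000
  = 1.2988 bits
H(X,Y) = -[(5/8)·log₂(5/8) + (1/8)·log₂(1/8) + (1/4)·log₂(1/4)]
  = 0.4238 + 0.3750 + 0.5000
  = 1.2988 bits

I(X;Y) = H(X) + H(Y) - H(X,Y)
  = 1.2988 + 1.2988 - 1.2988
  = 1.2988 bits

Yes. I(X;Y) = 1.2988 bits, which is > 0.0 bits.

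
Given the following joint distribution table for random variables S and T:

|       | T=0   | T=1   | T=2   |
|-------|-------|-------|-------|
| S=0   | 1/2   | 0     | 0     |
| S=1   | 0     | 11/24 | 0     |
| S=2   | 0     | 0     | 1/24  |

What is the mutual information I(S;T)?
Marginal P(S) (row sums):
  P(S=0) = 1/2 + 0 + 0 = 1/2
  P(S=1) = 0 + 11/24 + 0 = 11/24
  P(S=2) = 0 + 0 + 1/24 = 1/24
Marginal P(T) (column sums):
  P(T=0) = 1/2 + 0 + 0 = 1/2
  P(T=1) = 0 + 11/24 + 0 = 11/24
  P(T=2) = 0 + 0 + 1/24 = 1/24

H(S) = -[(1/2)·log₂(1/2) + (11/24)·log₂(11/24) + (1/24)·log₂(1/24)]
  = 0.5000 + 0.5159 + 0.1910
  = 1.2069 bits
H(T) = -[(1/2)·log₂(1/2) + (11/24)·log₂(11/24) + (1/24)·log₂(1/24)]
  = 0.5000 + 0.5159 + 0.1910
  = 1.2069 bits
H(S,T) = -[(1/2)·log₂(1/2) + (11/24)·log₂(11/24) + (1/24)·log₂(1/24)]
  = 0.5000 + 0.5159 + 0.1910
  = 1.2069 bits

I(S;T) = H(S) + H(T) - H(S,T)
  = 1.2069 + 1.2069 - 1.2069
  = 1.2069 bits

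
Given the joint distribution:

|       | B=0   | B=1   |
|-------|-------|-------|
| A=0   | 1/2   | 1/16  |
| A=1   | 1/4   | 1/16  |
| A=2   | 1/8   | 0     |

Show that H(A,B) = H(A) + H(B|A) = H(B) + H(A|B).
Marginal P(A) (row sums):
  P(A=0) = 1/2 + 1/16 = 9/16
  P(A=1) = 1/4 + 1/16 = 5/16
  P(A=2) = 1/8 + 0 = 1/8
Marginal P(B) (column sums):
  P(B=0) = 1/2 + 1/4 + 1/8 = 7/8
  P(B=1) = 1/16 + 1/16 + 0 = 1/8

Decomposition 1: H(A) + H(B|A)
H(A) = -[(9/16)·log₂(9/16) + (5/16)·log₂(5/16) + (1/8)·log₂(1/8)]
  = 0.4669 + 0.5244 + 0.3750
  = 1.3663 bits
H(B|A) = -Σ P(A,B)·log₂ P(B|A), where P(B|A) = P(A,B) / P(A)
  (cells with P(A,B) = 0 contribute 0)
  (A=0,B=0): P(B|A) = (1/2)/(9/16) = 8/9;  -(1/2)·log₂(8/9) = 0.0850
  (A=0,B=1): P(B|A) = (1/16)/(9/16) = 1/9;  -(1/16)·log₂(1/9) = 0.1981
  (A=1,B=0): P(B|A) = (1/4)/(5/16) = 4/5;  -(1/4)·log₂(4/5) = 0.0805
  (A=1,B=1): P(B|A) = (1/16)/(5/16) = 1/5;  -(1/16)·log₂(1/5) = 0.1451
  (A=2,B=0): P(B|A) = (1/8)/(1/8) = 1;  -(1/8)·log₂(1) = 0.0000
H(B|A) = 0.0850 + 0.1981 + 0.0805 + 0.1451 + 0.0000
  = 0.5087 bits
H(A) + H(B|A) = 1.3663 + 0.5087 = 1.8750 bits

Decomposition 2: H(B) + H(A|B)
H(B) = -[(7/8)·log₂(7/8) + (1/8)·log₂(1/8)]
  = 0.1686 + 0.3750
  = 0.5436 bits
H(A|B) = -Σ P(A,B)·log₂ P(A|B), where P(A|B) = P(A,B) / P(B)
  (cells with P(A,B) = 0 contribute 0)
  (A=0,B=0): P(A|B) = (1/2)/(7/8) = 4/7;  -(1/2)·log₂(4/7) = 0.4037
  (A=0,B=1): P(A|B) = (1/16)/(1/8) = 1/2;  -(1/16)·log₂(1/2) = 0.0625
  (A=1,B=0): P(A|B) = (1/4)/(7/8) = 2/7;  -(1/4)·log₂(2/7) = 0.4518
  (A=1,B=1): P(A|B) = (1/16)/(1/8) = 1/2;  -(1/16)·log₂(1/2) = 0.0625
  (A=2,B=0): P(A|B) = (1/8)/(7/8) = 1/7;  -(1/8)·log₂(1/7) = 0.3509
H(A|B) = 0.4037 + 0.0625 + 0.4518 + 0.0625 + 0.3509
  = 1.3314 bits
H(B) + H(A|B) = 0.5436 + 1.3314 = 1.8750 bits

Direct computation of the joint entropy:
H(A,B) = -[(1/2)·log₂(1/2) + (1/16)·log₂(1/16) + (1/4)·log₂(1/4) + (1/16)·log₂(1/16) + (1/8)·log₂(1/8)]
  = 0.5000 + 0.2500 + 0.5000 + 0.2500 + 0.3750
  = 1.8750 bits

All three agree: H(A,B) = 1.8750 bits ✓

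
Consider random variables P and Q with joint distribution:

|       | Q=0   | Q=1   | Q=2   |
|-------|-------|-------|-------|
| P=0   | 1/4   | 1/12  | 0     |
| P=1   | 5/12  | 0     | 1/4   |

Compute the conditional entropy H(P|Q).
Marginal P(Q) (column sums):
  P(Q=0) = 1/4 + 5/12 = 2/3
  P(Q=1) = 1/12 + 0 = 1/12
  P(Q=2) = 0 + 1/4 = 1/4

H(P|Q) = -Σ P(P,Q)·log₂ P(P|Q), where P(P|Q) = P(P,Q) / P(Q)
  (cells with P(P,Q) = 0 contribute 0)
  (P=0,Q=0): P(P|Q) = (1/4)/(2/3) = 3/8;  -(1/4)·log₂(3/8) = 0.3538
  (P=0,Q=1): P(P|Q) = (1/12)/(1/12) = 1;  -(1/12)·log₂(1) = 0.0000
  (P=1,Q=0): P(P|Q) = (5/12)/(2/3) = 5/8;  -(5/12)·log₂(5/8) = 0.2825
  (P=1,Q=2): P(P|Q) = (1/4)/(1/4) = 1;  -(1/4)·log₂(1) = 0.0000
H(P|Q) = 0.3538 + 0.0000 + 0.2825 + 0.0000
  = 0.6363 bits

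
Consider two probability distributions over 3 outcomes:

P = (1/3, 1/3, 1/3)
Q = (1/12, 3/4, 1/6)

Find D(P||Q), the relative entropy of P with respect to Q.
D(P||Q) = Σ P(i) log₂(P(i)/Q(i))
  i=0: (1/3) × log₂((1/3)/(1/12)) = (1/3) × log₂(4) = 0.6667
  i=1: (1/3) × log₂((1/3)/(3/4)) = (1/3) × log₂(4/9) = -0.3900
  i=2: (1/3) × log₂((1/3)/(1/6)) = (1/3) × log₂(2) = 0.3333
D(P||Q) = 0.6667 - 0.3900 + 0.3333
  = 0.6100 bits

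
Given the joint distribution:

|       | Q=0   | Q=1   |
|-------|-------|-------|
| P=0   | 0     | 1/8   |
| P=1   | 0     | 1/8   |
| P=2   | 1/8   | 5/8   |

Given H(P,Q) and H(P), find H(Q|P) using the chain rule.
From the chain rule: H(P,Q) = H(P) + H(Q|P)
Therefore: H(Q|P) = H(P,Q) - H(P)

H(P,Q) = -[(1/8)·log₂(1/8) + (1/8)·log₂(1/8) + (1/8)·log₂(1/8) + (5/8)·log₂(5/8)]
  = 0.3750 + 0.3750 + 0.3750 + 0.4238
  = 1.5488 bits
Marginal P(P) (row sums):
  P(P=0) = 0 + 1/8 = 1/8
  P(P=1) = 0 + 1/8 = 1/8
  P(P=2) = 1/8 + 5/8 = 3/4
H(P) = -[(1/8)·log₂(1/8) + (1/8)·log₂(1/8) + (3/4)·log₂(3/4)]
  = 0.3750 + 0.3750 + 0.3113
  = 1.0613 bits

H(Q|P) = 1.5488 - 1.0613 = 0.4875 bits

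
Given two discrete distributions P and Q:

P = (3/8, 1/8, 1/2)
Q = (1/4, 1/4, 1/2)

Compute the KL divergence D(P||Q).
D(P||Q) = Σ P(i) log₂(P(i)/Q(i))
  i=0: (3/8) × log₂((3/8)/(1/4)) = (3/8) × log₂(3/2) = 0.2194
  i=1: (1/8) × log₂((1/8)/(1/4)) = (1/8) × log₂(1/2) = -0.1250
  i=2: (1/2) × log₂((1/2)/(1/2)) = (1/2) × log₂(1) = 0.0000
D(P||Q) = 0.2194 - 0.1250 + 0.0000
  = 0.0944 bits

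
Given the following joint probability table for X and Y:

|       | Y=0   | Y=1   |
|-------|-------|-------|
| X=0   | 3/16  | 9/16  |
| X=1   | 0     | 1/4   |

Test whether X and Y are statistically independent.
Marginal P(X) (row sums):
  P(X=0) = 3/16 + 9/16 = 3/4
  P(X=1) = 0 + 1/4 = 1/4
Marginal P(Y) (column sums):
  P(Y=0) = 3/16 + 0 = 3/16
  P(Y=1) = 9/16 + 1/4 = 13/16

X and Y are independent iff P(X=i,Y=j) = P(X=i)·P(Y=j) for every cell.
  P(X=0)·P(Y=0) = 3/4 × 3/16 = 9/64, but P(X=0,Y=0) = 3/16 ✗

No, X and Y are not independent. Quantitatively, I(X;Y) > 0:

H(X) = -[(3/4)·log₂(3/4) + (1/4)·log₂(1/4)]
  = 0.3113 + 0.5000
  = 0.8113 bits
H(Y) = -[(3/16)·log₂(3/16) + (13/16)·log₂(13/16)]
  = 0.4528 + 0.2434
  = 0.6962 bits
H(X,Y) = -[(3/16)·log₂(3/16) + (9/16)·log₂(9/16) + (1/4)·log₂(1/4)]
  = 0.4528 + 0.4669 + 0.5000
  = 1.4197 bits
I(X;Y) = H(X) + H(Y) - H(X,Y) = 0.8113 + 0.6962 - 1.4197 = 0.0878 bits > 0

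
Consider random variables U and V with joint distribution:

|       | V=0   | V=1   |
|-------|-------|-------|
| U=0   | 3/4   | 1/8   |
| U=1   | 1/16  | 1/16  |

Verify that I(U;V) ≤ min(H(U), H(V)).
Marginal P(U) (row sums):
  P(U=0) = 3/4 + 1/8 = 7/8
  P(U=1) = 1/16 + 1/16 = 1/8
Marginal P(V) (column sums):
  P(V=0) = 3/4 + 1/16 = 13/16
  P(V=1) = 1/8 + 1/16 = 3/16

H(U) = -[(7/8)·log₂(7/8) + (1/8)·log₂(1/8)]
  = 0.1686 + 0.3750
  = 0.5436 bits
H(V) = -[(13/16)·log₂(13/16) + (3/16)·log₂(3/16)]
  = 0.2434 + 0.4528
  = 0.6962 bits
H(U,V) = -[(3/4)·log₂(3/4) + (1/8)·log₂(1/8) + (1/16)·log₂(1/16) + (1/16)·log₂(1/16)]
  = 0.3113 + 0.3750 + 0.2500 + 0.2500
  = 1.1863 bits

I(U;V) = H(U) + H(V) - H(U,V)
  = 0.5436 + 0.6962 - 1.1863
  = 0.0535 bits

min(H(U), H(V)) = min(0.5436, 0.6962) = 0.5436 bits
Since 0.0535 ≤ 0.5436, the bound is satisfied ✓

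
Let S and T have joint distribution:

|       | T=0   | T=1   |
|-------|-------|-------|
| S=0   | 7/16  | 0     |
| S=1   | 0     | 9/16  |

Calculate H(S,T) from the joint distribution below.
H(S,T) = -Σ P(S,T) log₂ P(S,T), summed over the non-zero cells:
H(S,T) = -[(7/16)·log₂(7/16) + (9/16)·log₂(9/16)]
  = 0.5218 + 0.4669
  = 0.9887 bits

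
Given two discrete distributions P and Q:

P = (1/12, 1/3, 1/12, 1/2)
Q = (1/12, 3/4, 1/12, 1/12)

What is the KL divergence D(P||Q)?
D(P||Q) = Σ P(i) log₂(P(i)/Q(i))
  i=0: (1/12) × log₂((1/12)/(1/12)) = (1/12) × log₂(1) = 0.0000
  i=1: (1/3) × log₂((1/3)/(3/4)) = (1/3) × log₂(4/9) = -0.3900
  i=2: (1/12) × log₂((1/12)/(1/12)) = (1/12) × log₂(1) = 0.0000
  i=3: (1/2) × log₂((1/2)/(1/12)) = (1/2) × log₂(6) = 1.2925
D(P||Q) = 0.0000 - 0.3900 + 0.0000 + 1.2925
  = 0.9025 bits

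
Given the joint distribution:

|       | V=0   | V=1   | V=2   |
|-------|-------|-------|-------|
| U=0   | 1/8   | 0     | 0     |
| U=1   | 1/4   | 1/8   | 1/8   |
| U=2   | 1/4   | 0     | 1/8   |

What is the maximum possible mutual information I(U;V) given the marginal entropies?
The upper bound on mutual information is I(U;V) ≤ min(H(U), H(V)).

Marginal P(U) (row sums):
  P(U=0) = 1/8 + 0 + 0 = 1/8
  P(U=1) = 1/4 + 1/8 + 1/8 = 1/2
  P(U=2) = 1/4 + 0 + 1/8 = 3/8
Marginal P(V) (column sums):
  P(V=0) = 1/8 + 1/4 + 1/4 = 5/8
  P(V=1) = 0 + 1/8 + 0 = 1/8
  P(V=2) = 0 + 1/8 + 1/8 = 1/4

H(U) = -[(1/8)·log₂(1/8) + (1/2)·log₂(1/2) + (3/8)·log₂(3/8)]
  = 0.3750 + 0.5000 + 0.5306
  = 1.4056 bits
H(V) = -[(5/8)·log₂(5/8) + (1/8)·log₂(1/8) + (1/4)·log₂(1/4)]
  = 0.4238 + 0.3750 + 0.5000
  = 1.2988 bits

Maximum possible I(U;V) = min(1.4056, 1.2988) = 1.2988 bits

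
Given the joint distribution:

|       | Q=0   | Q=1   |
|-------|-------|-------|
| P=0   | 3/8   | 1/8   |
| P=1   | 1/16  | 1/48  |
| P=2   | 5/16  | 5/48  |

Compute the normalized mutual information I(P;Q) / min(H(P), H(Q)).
Marginal P(P) (row sums):
  P(P=0) = 3/8 + 1/8 = 1/2
  P(P=1) = 1/16 + 1/48 = 1/12
  P(P=2) = 5/16 + 5/48 = 5/12
Marginal P(Q) (column sums):
  P(Q=0) = 3/8 + 1/16 + 5/16 = 3/4
  P(Q=1) = 1/8 + 1/48 + 5/48 = 1/4

H(P) = -[(1/2)·log₂(1/2) + (1/12)·log₂(1/12) + (5/12)·log₂(5/12)]
  = 0.5000 + 0.2987 + 0.5263
  = 1.3250 bits
H(Q) = -[(3/4)·log₂(3/4) + (1/4)·log₂(1/4)]
  = 0.3113 + 0.5000
  = 0.8113 bits
H(P,Q) = -[(3/8)·log₂(3/8) + (1/8)·log₂(1/8) + (1/16)·log₂(1/16) + (1/48)·log₂(1/48) + (5/16)·log₂(5/16) + (5/48)·log₂(5/48)]
  = 0.5306 + 0.3750 + 0.2500 + 0.1164 + 0.5244 + 0.3399
  = 2.1363 bits

I(P;Q) = H(P) + H(Q) - H(P,Q)
  = 1.3250 + 0.8113 - 2.1363
  = 0.0000 bits

min(H(P), H(Q)) = min(1.3250, 0.8113) = 0.8113 bits
Normalized MI = 0.0000 / 0.8113 = 0.0000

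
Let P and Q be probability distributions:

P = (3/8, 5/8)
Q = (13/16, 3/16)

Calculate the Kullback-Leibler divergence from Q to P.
D(P||Q) = Σ P(i) log₂(P(i)/Q(i))
  i=0: (3/8) × log₂((3/8)/(13/16)) = (3/8) × log₂(6/13) = -0.4183
  i=1: (5/8) × log₂((5/8)/(3/16)) = (5/8) × log₂(10/3) = 1.0856
D(P||Q) = -0.4183 + 1.0856
  = 0.6673 bits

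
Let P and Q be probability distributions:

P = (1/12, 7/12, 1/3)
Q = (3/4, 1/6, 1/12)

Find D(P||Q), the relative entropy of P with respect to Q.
D(P||Q) = Σ P(i) log₂(P(i)/Q(i))
  i=0: (1/12) × log₂((1/12)/(3/4)) = (1/12) × log₂(1/9) = -0.2642
  i=1: (7/12) × log₂((7/12)/(1/6)) = (7/12) × log₂(7/2) = 1.0543
  i=2: (1/3) × log₂((1/3)/(1/12)) = (1/3) × log₂(4) = 0.6667
D(P||Q) = -0.2642 + 1.0543 + 0.6667
  = 1.4568 bits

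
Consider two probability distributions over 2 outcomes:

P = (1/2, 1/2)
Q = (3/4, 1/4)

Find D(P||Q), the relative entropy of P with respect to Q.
D(P||Q) = Σ P(i) log₂(P(i)/Q(i))
  i=0: (1/2) × log₂((1/2)/(3/4)) = (1/2) × log₂(2/3) = -0.2925
  i=1: (1/2) × log₂((1/2)/(1/4)) = (1/2) × log₂(2) = 0.5000
D(P||Q) = -0.2925 + 0.5000
  = 0.2075 bits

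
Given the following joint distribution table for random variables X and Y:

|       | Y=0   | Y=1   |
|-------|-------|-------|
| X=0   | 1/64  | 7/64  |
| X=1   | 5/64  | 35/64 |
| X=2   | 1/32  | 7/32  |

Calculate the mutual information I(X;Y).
Marginal P(X) (row sums):
  P(X=0) = 1/64 + 7/64 = 1/8
  P(X=1) = 5/64 + 35/64 = 5/8
  P(X=2) = 1/32 + 7/32 = 1/4
Marginal P(Y) (column sums):
  P(Y=0) = 1/64 + 5/64 + 1/32 = 1/8
  P(Y=1) = 7/64 + 35/64 + 7/32 = 7/8

H(X) = -[(1/8)·log₂(1/8) + (5/8)·log₂(5/8) + (1/4)·log₂(1/4)]
  = 0.3750 + 0.4238 + 0.5000
  = 1.2988 bits
H(Y) = -[(1/8)·log₂(1/8) + (7/8)·log₂(7/8)]
  = 0.3750 + 0.1686
  = 0.5436 bits
H(X,Y) = -[(1/64)·log₂(1/64) + (7/64)·log₂(7/64) + (5/64)·log₂(5/64) + (35/64)·log₂(35/64) + (1/32)·log₂(1/32) + (7/32)·log₂(7/32)]
  = 0.0938 + 0.3492 + 0.2873 + 0.4762 + 0.1563 + 0.4796
  = 1.8424 bits

I(X;Y) = H(X) + H(Y) - H(X,Y)
  = 1.2988 + 0.5436 - 1.8424
  = 0.0000 bits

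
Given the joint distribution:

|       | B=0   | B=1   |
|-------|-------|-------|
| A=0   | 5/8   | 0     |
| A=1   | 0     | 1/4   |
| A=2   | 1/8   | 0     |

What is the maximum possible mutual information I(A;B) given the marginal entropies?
The upper bound on mutual information is I(A;B) ≤ min(H(A), H(B)).

Marginal P(A) (row sums):
  P(A=0) = 5/8 + 0 = 5/8
  P(A=1) = 0 + 1/4 = 1/4
  P(A=2) = 1/8 + 0 = 1/8
Marginal P(B) (column sums):
  P(B=0) = 5/8 + 0 + 1/8 = 3/4
  P(B=1) = 0 + 1/4 + 0 = 1/4

H(A) = -[(5/8)·log₂(5/8) + (1/4)·log₂(1/4) + (1/8)·log₂(1/8)]
  = 0.4238 + 0.5000 + 0.3750
  = 1.2988 bits
H(B) = -[(3/4)·log₂(3/4) + (1/4)·log₂(1/4)]
  = 0.3113 + 0.5000
  = 0.8113 bits

Maximum possible I(A;B) = min(1.2988, 0.8113) = 0.8113 bits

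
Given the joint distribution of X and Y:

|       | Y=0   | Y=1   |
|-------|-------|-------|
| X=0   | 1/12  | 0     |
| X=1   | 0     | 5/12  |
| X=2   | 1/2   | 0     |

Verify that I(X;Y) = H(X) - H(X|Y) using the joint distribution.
Left side, from I(X;Y) = H(X) + H(Y) - H(X,Y):
Marginal P(X) (row sums):
  P(X=0) = 1/12 + 0 = 1/12
  P(X=1) = 0 + 5/12 = 5/12
  P(X=2) = 1/2 + 0 = 1/2
Marginal P(Y) (column sums):
  P(Y=0) = 1/12 + 0 + 1/2 = 7/12
  P(Y=1) = 0 + 5/12 + 0 = 5/12

H(X) = -[(1/12)·log₂(1/12) + (5/12)·log₂(5/12) + (1/2)·log₂(1/2)]
  = 0.2987 + 0.5263 + 0.5000
  = 1.3250 bits
H(Y) = -[(7/12)·log₂(7/12) + (5/12)·log₂(5/12)]
  = 0.4536 + 0.5263
  = 0.9799 bits
H(X,Y) = -[(1/12)·log₂(1/12) + (5/12)·log₂(5/12) + (1/2)·log₂(1/2)]
  = 0.2987 + 0.5263 + 0.5000
  = 1.3250 bits

I(X;Y) = H(X) + H(Y) - H(X,Y)
  = 1.3250 + 0.9799 - 1.3250
  = 0.9799 bits

Right side, with H(X|Y) computed directly from the conditional probabilities:
H(X|Y) = -Σ P(X,Y)·log₂ P(X|Y), where P(X|Y) = P(X,Y) / P(Y)
  (cells with P(X,Y) = 0 contribute 0)
  (X=0,Y=0): P(X|Y) = (1/12)/(7/12) = 1/7;  -(1/12)·log₂(1/7) = 0.2339
  (X=1,Y=1): P(X|Y) = (5/12)/(5/12) = 1;  -(5/12)·log₂(1) = 0.0000
  (X=2,Y=0): P(X|Y) = (1/2)/(7/12) = 6/7;  -(1/2)·log₂(6/7) = 0.1112
H(X|Y) = 0.2339 + 0.0000 + 0.1112
  = 0.3451 bits
H(X) - H(X|Y) = 1.3250 - 0.3451 = 0.9799 bits

Both sides equal 0.9799 bits, so I(X;Y) = H(X) - H(X|Y) ✓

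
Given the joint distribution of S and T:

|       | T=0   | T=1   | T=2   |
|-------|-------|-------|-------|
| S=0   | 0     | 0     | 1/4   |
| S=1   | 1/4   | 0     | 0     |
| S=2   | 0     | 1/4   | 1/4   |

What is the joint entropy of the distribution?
H(S,T) = -Σ P(S,T) log₂ P(S,T), summed over the non-zero cells:
H(S,T) = -[(1/4)·log₂(1/4) + (1/4)·log₂(1/4) + (1/4)·log₂(1/4) + (1/4)·log₂(1/4)]
  = 0.5000 + 0.5000 + 0.5000 + 0.5000
  = 2.0000 bits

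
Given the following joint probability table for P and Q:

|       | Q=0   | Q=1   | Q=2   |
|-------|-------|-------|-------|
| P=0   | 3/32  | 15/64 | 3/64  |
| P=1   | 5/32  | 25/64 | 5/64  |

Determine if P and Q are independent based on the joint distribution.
Marginal P(P) (row sums):
  P(P=0) = 3/32 + 15/64 + 3/64 = 3/8
  P(P=1) = 5/32 + 25/64 + 5/64 = 5/8
Marginal P(Q) (column sums):
  P(Q=0) = 3/32 + 5/32 = 1/4
  P(Q=1) = 15/64 + 25/64 = 5/8
  P(Q=2) = 3/64 + 5/64 = 1/8

P and Q are independent iff P(P=i,Q=j) = P(P=i)·P(Q=j) for every cell.
  P(P=0)·P(Q=0) = 3/8 × 1/4 = 3/32 = P(P=0,Q=0) ✓
  P(P=0)·P(Q=1) = 3/8 × 5/8 = 15/64 = P(P=0,Q=1) ✓
  P(P=0)·P(Q=2) = 3/8 × 1/8 = 3/64 = P(P=0,Q=2) ✓
  P(P=1)·P(Q=0) = 5/8 × 1/4 = 5/32 = P(P=1,Q=0) ✓
  P(P=1)·P(Q=1) = 5/8 × 5/8 = 25/64 = P(P=1,Q=1) ✓
  P(P=1)·P(Q=2) = 5/8 × 1/8 = 5/64 = P(P=1,Q=2) ✓

Yes, P and Q are independent: every cell factors, so I(P;Q) = 0 bits.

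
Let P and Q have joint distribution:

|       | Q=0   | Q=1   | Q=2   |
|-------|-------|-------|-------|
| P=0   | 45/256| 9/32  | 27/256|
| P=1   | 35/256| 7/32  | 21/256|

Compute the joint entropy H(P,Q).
H(P,Q) = -Σ P(P,Q) log₂ P(P,Q), summed over the non-zero cells:
H(P,Q) = -[(45/256)·log₂(45/256) + (9/32)·log₂(9/32) + (27/256)·log₂(27/256) + (35/256)·log₂(35/256) + (7/32)·log₂(7/32) + (21/256)·log₂(21/256)]
  = 0.4409 + 0.5147 + 0.3423 + 0.3925 + 0.4796 + 0.2959
  = 2.4659 bits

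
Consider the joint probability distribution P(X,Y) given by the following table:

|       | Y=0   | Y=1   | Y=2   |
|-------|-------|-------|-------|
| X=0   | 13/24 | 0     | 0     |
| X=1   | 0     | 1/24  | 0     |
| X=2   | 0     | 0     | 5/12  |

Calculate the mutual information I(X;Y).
Marginal P(X) (row sums):
  P(X=0) = 13/24 + 0 + 0 = 13/24
  P(X=1) = 0 + 1/24 + 0 = 1/24
  P(X=2) = 0 + 0 + 5/12 = 5/12
Marginal P(Y) (column sums):
  P(Y=0) = 13/24 + 0 + 0 = 13/24
  P(Y=1) = 0 + 1/24 + 0 = 1/24
  P(Y=2) = 0 + 0 + 5/12 = 5/12

H(X) = -[(13/24)·log₂(13/24) + (1/24)·log₂(1/24) + (5/12)·log₂(5/12)]
  = 0.4791 + 0.1910 + 0.5263
  = 1.1964 bits
H(Y) = -[(13/24)·log₂(13/24) + (1/24)·log₂(1/24) + (5/12)·log₂(5/12)]
  = 0.4791 + 0.1910 + 0.5263
  = 1.1964 bits
H(X,Y) = -[(13/24)·log₂(13/24) + (1/24)·log₂(1/24) + (5/12)·log₂(5/12)]
  = 0.4791 + 0.1910 + 0.5263
  = 1.1964 bits

I(X;Y) = H(X) + H(Y) - H(X,Y)
  = 1.1964 + 1.1964 - 1.1964
  = 1.1964 bits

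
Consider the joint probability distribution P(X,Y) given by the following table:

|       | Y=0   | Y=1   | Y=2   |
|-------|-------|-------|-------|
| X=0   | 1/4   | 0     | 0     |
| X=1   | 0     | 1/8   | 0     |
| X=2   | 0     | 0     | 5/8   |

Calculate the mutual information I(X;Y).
Marginal P(X) (row sums):
  P(X=0) = 1/4 + 0 + 0 = 1/4
  P(X=1) = 0 + 1/8 + 0 = 1/8
  P(X=2) = 0 + 0 + 5/8 = 5/8
Marginal P(Y) (column sums):
  P(Y=0) = 1/4 + 0 + 0 = 1/4
  P(Y=1) = 0 + 1/8 + 0 = 1/8
  P(Y=2) = 0 + 0 + 5/8 = 5/8

H(X) = -[(1/4)·log₂(1/4) + (1/8)·log₂(1/8) + (5/8)·log₂(5/8)]
  = 0.5000 + 0.3750 + 0.4238
  = 1.2988 bits
H(Y) = -[(1/4)·log₂(1/4) + (1/8)·log₂(1/8) + (5/8)·log₂(5/8)]
  = 0.5000 + 0.3750 + 0.4238
  = 1.2988 bits
H(X,Y) = -[(1/4)·log₂(1/4) + (1/8)·log₂(1/8) + (5/8)·log₂(5/8)]
  = 0.5000 + 0.3750 + 0.4238
  = 1.2988 bits

I(X;Y) = H(X) + H(Y) - H(X,Y)
  = 1.2988 + 1.2988 - 1.2988
  = 1.2988 bits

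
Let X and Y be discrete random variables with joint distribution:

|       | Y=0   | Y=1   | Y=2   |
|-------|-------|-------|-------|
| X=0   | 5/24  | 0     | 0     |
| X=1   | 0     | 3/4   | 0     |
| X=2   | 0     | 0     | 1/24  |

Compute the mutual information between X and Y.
Marginal P(X) (row sums):
  P(X=0) = 5/24 + 0 + 0 = 5/24
  P(X=1) = 0 + 3/4 + 0 = 3/4
  P(X=2) = 0 + 0 + 1/24 = 1/24
Marginal P(Y) (column sums):
  P(Y=0) = 5/24 + 0 + 0 = 5/24
  P(Y=1) = 0 + 3/4 + 0 = 3/4
  P(Y=2) = 0 + 0 + 1/24 = 1/24

H(X) = -[(5/24)·log₂(5/24) + (3/4)·log₂(3/4) + (1/24)·log₂(1/24)]
  = 0.4715 + 0.3113 + 0.1910
  = 0.9738 bits
H(Y) = -[(5/24)·log₂(5/24) + (3/4)·log₂(3/4) + (1/24)·log₂(1/24)]
  = 0.4715 + 0.3113 + 0.1910
  = 0.9738 bits
H(X,Y) = -[(5/24)·log₂(5/24) + (3/4)·log₂(3/4) + (1/24)·log₂(1/24)]
  = 0.4715 + 0.3113 + 0.1910
  = 0.9738 bits

I(X;Y) = H(X) + H(Y) - H(X,Y)
  = 0.9738 + 0.9738 - 0.9738
  = 0.9738 bits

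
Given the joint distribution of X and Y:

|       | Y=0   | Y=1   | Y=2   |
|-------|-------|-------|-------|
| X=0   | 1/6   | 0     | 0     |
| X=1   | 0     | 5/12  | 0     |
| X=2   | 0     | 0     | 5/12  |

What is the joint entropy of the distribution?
H(X,Y) = -Σ P(X,Y) log₂ P(X,Y), summed over the non-zero cells:
H(X,Y) = -[(1/6)·log₂(1/6) + (5/12)·log₂(5/12) + (5/12)·log₂(5/12)]
  = 0.4308 + 0.5263 + 0.5263
  = 1.4834 bits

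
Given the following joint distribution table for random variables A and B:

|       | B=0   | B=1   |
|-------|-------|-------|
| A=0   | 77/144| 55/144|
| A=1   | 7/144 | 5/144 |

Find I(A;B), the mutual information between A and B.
Marginal P(A) (row sums):
  P(A=0) = 77/144 + 55/144 = 11/12
  P(A=1) = 7/144 + 5/144 = 1/12
Marginal P(B) (column sums):
  P(B=0) = 77/144 + 7/144 = 7/12
  P(B=1) = 55/144 + 5/144 = 5/12

H(A) = -[(11/12)·log₂(11/12) + (1/12)·log₂(1/12)]
  = 0.1151 + 0.2987
  = 0.4138 bits
H(B) = -[(7/12)·log₂(7/12) + (5/12)·log₂(5/12)]
  = 0.4536 + 0.5263
  = 0.9799 bits
H(A,B) = -[(77/144)·log₂(77/144) + (55/144)·log₂(55/144) + (7/144)·log₂(7/144) + (5/144)·log₂(5/144)]
  = 0.4829 + 0.5304 + 0.2121 + 0.1683
  = 1.3937 bits

I(A;B) = H(A) + H(B) - H(A,B)
  = 0.4138 + 0.9799 - 1.3937
  = 0.0000 bits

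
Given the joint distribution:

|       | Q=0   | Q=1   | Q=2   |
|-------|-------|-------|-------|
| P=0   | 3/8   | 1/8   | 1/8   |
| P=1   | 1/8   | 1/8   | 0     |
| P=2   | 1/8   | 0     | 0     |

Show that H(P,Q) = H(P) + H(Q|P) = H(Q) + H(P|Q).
Marginal P(P) (row sums):
  P(P=0) = 3/8 + 1/8 + 1/8 = 5/8
  P(P=1) = 1/8 + 1/8 + 0 = 1/4
  P(P=2) = 1/8 + 0 + 0 = 1/8
Marginal P(Q) (column sums):
  P(Q=0) = 3/8 + 1/8 + 1/8 = 5/8
  P(Q=1) = 1/8 + 1/8 + 0 = 1/4
  P(Q=2) = 1/8 + 0 + 0 = 1/8

Decomposition 1: H(P) + H(Q|P)
H(P) = -[(5/8)·log₂(5/8) + (1/4)·log₂(1/4) + (1/8)·log₂(1/8)]
  = 0.4238 + 0.5000 + 0.3750
  = 1.2988 bits
H(Q|P) = -Σ P(P,Q)·log₂ P(Q|P), where P(Q|P) = P(P,Q) / P(P)
  (cells with P(P,Q) = 0 contribute 0)
  (P=0,Q=0): P(Q|P) = (3/8)/(5/8) = 3/5;  -(3/8)·log₂(3/5) = 0.2764
  (P=0,Q=1): P(Q|P) = (1/8)/(5/8) = 1/5;  -(1/8)·log₂(1/5) = 0.2902
  (P=0,Q=2): P(Q|P) = (1/8)/(5/8) = 1/5;  -(1/8)·log₂(1/5) = 0.2902
  (P=1,Q=0): P(Q|P) = (1/8)/(1/4) = 1/2;  -(1/8)·log₂(1/2) = 0.1250
  (P=1,Q=1): P(Q|P) = (1/8)/(1/4) = 1/2;  -(1/8)·log₂(1/2) = 0.1250
  (P=2,Q=0): P(Q|P) = (1/8)/(1/8) = 1;  -(1/8)·log₂(1) = 0.0000
H(Q|P) = 0.2764 + 0.2902 + 0.2902 + 0.1250 + 0.1250 + 0.0000
  = 1.1068 bits
H(P) + H(Q|P) = 1.2988 + 1.1068 = 2.4056 bits

Decomposition 2: H(Q) + H(P|Q)
H(Q) = -[(5/8)·log₂(5/8) + (1/4)·log₂(1/4) + (1/8)·log₂(1/8)]
  = 0.4238 + 0.5000 + 0.3750
  = 1.2988 bits
H(P|Q) = -Σ P(P,Q)·log₂ P(P|Q), where P(P|Q) = P(P,Q) / P(Q)
  (cells with P(P,Q) = 0 contribute 0)
  (P=0,Q=0): P(P|Q) = (3/8)/(5/8) = 3/5;  -(3/8)·log₂(3/5) = 0.2764
  (P=0,Q=1): P(P|Q) = (1/8)/(1/4) = 1/2;  -(1/8)·log₂(1/2) = 0.1250
  (P=0,Q=2): P(P|Q) = (1/8)/(1/8) = 1;  -(1/8)·log₂(1) = 0.0000
  (P=1,Q=0): P(P|Q) = (1/8)/(5/8) = 1/5;  -(1/8)·log₂(1/5) = 0.2902
  (P=1,Q=1): P(P|Q) = (1/8)/(1/4) = 1/2;  -(1/8)·log₂(1/2) = 0.1250
  (P=2,Q=0): P(P|Q) = (1/8)/(5/8) = 1/5;  -(1/8)·log₂(1/5) = 0.2902
H(P|Q) = 0.2764 + 0.1250 + 0.0000 + 0.2902 + 0.1250 + 0.2902
  = 1.1068 bits
H(Q) + H(P|Q) = 1.2988 + 1.1068 = 2.4056 bits

Direct computation of the joint entropy:
H(P,Q) = -[(3/8)·log₂(3/8) + (1/8)·log₂(1/8) + (1/8)·log₂(1/8) + (1/8)·log₂(1/8) + (1/8)·log₂(1/8) + (1/8)·log₂(1/8)]
  = 0.5306 + 0.3750 + 0.3750 + 0.3750 + 0.3750 + 0.3750
  = 2.4056 bits

All three agree: H(P,Q) = 2.4056 bits ✓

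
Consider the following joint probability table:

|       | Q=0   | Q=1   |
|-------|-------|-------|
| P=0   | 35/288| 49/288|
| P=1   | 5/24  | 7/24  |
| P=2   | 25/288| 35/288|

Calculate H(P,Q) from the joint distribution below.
H(P,Q) = -Σ P(P,Q) log₂ P(P,Q), summed over the non-zero cells:
H(P,Q) = -[(35/288)·log₂(35/288) + (49/288)·log₂(49/288) + (5/24)·log₂(5/24) + (7/24)·log₂(7/24) + (25/288)·log₂(25/288) + (35/288)·log₂(35/288)]
  = 0.3695 + 0.4347 + 0.4715 + 0.5185 + 0.3061 + 0.3695
  = 2.4698 bits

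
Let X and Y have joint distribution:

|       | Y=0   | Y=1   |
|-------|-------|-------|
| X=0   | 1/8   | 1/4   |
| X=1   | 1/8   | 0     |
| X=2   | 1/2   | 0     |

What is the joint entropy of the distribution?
H(X,Y) = -Σ P(X,Y) log₂ P(X,Y), summed over the non-zero cells:
H(X,Y) = -[(1/8)·log₂(1/8) + (1/4)·log₂(1/4) + (1/8)·log₂(1/8) + (1/2)·log₂(1/2)]
  = 0.3750 + 0.5000 + 0.3750 + 0.5000
  = 1.7500 bits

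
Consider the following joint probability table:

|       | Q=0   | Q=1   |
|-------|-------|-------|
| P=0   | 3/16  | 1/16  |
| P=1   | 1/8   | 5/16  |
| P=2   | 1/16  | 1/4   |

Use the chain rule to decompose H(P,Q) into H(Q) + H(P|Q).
By the chain rule: H(P,Q) = H(Q) + H(P|Q)

Marginal P(Q) (column sums):
  P(Q=0) = 3/16 + 1/8 + 1/16 = 3/8
  P(Q=1) = 1/16 + 5/16 + 1/4 = 5/8
H(Q) = -[(3/8)·log₂(3/8) + (5/8)·log₂(5/8)]
  = 0.5306 + 0.4238
  = 0.9544 bits
H(P|Q) = -Σ P(P,Q)·log₂ P(P|Q), where P(P|Q) = P(P,Q) / P(Q)
  (P=0,Q=0): P(P|Q) = (3/16)/(3/8) = 1/2;  -(3/16)·log₂(1/2) = 0.1875
  (P=0,Q=1): P(P|Q) = (1/16)/(5/8) = 1/10;  -(1/16)·log₂(1/10) = 0.2076
  (P=1,Q=0): P(P|Q) = (1/8)/(3/8) = 1/3;  -(1/8)·log₂(1/3) = 0.1981
  (P=1,Q=1): P(P|Q) = (5/16)/(5/8) = 1/2;  -(5/16)·log₂(1/2) = 0.3125
  (P=2,Q=0): P(P|Q) = (1/16)/(3/8) = 1/6;  -(1/16)·log₂(1/6) = 0.1616
  (P=2,Q=1): P(P|Q) = (1/4)/(5/8) = 2/5;  -(1/4)·log₂(2/5) = 0.3305
H(P|Q) = 0.1875 + 0.2076 + 0.1981 + 0.3125 + 0.1616 + 0.3305
  = 1.3978 bits

H(P,Q) = H(Q) + H(P|Q) = 0.9544 + 1.3978 = 2.3522 bits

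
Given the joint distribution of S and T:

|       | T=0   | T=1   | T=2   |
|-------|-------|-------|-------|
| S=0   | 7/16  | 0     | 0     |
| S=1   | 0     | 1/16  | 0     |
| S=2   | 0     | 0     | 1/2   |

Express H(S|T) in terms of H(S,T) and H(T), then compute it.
H(S|T) = H(S,T) - H(T)

Marginal P(T) (column sums):
  P(T=0) = 7/16 + 0 + 0 = 7/16
  P(T=1) = 0 + 1/16 + 0 = 1/16
  P(T=2) = 0 + 0 + 1/2 = 1/2

H(S,T) = -[(7/16)·log₂(7/16) + (1/16)·log₂(1/16) + (1/2)·log₂(1/2)]
  = 0.5218 + 0.2500 + 0.5000
  = 1.2718 bits
H(T) = -[(7/16)·log₂(7/16) + (1/16)·log₂(1/16) + (1/2)·log₂(1/2)]
  = 0.5218 + 0.2500 + 0.5000
  = 1.2718 bits

H(S|T) = 1.2718 - 1.2718 = 0.0000 bits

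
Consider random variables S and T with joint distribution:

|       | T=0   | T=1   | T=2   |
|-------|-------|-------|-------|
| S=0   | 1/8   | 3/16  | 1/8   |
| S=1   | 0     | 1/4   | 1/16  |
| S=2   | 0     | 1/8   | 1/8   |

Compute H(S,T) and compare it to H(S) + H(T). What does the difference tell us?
Marginal P(S) (row sums):
  P(S=0) = 1/8 + 3/16 + 1/8 = 7/16
  P(S=1) = 0 + 1/4 + 1/16 = 5/16
  P(S=2) = 0 + 1/8 + 1/8 = 1/4
Marginal P(T) (column sums):
  P(T=0) = 1/8 + 0 + 0 = 1/8
  P(T=1) = 3/16 + 1/4 + 1/8 = 9/16
  P(T=2) = 1/8 + 1/16 + 1/8 = 5/16

H(S,T) = -[(1/8)·log₂(1/8) + (3/16)·log₂(3/16) + (1/8)·log₂(1/8) + (1/4)·log₂(1/4) + (1/16)·log₂(1/16) + (1/8)·log₂(1/8) + (1/8)·log₂(1/8)]
  = 0.3750 + 0.4528 + 0.3750 + 0.5000 + 0.2500 + 0.3750 + 0.3750
  = 2.7028 bits
H(S) = -[(7/16)·log₂(7/16) + (5/16)·log₂(5/16) + (1/4)·log₂(1/4)]
  = 0.5218 + 0.5244 + 0.5000
  = 1.5462 bits
H(T) = -[(1/8)·log₂(1/8) + (9/16)·log₂(9/16) + (5/16)·log₂(5/16)]
  = 0.3750 + 0.4669 + 0.5244
  = 1.3663 bits

H(S) + H(T) = 1.5462 + 1.3663 = 2.9125 bits
Difference: H(S) + H(T) - H(S,T) = 2.9125 - 2.7028 = 0.2097 bits = I(S;T)

The difference is the mutual information; it is positive here, so S and T are dependent (knowing one reduces uncertainty about the other by 0.2097 bits).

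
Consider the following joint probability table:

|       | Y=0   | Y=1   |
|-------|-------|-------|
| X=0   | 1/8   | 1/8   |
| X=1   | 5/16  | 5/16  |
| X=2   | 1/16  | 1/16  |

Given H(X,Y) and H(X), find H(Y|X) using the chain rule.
From the chain rule: H(X,Y) = H(X) + H(Y|X)
Therefore: H(Y|X) = H(X,Y) - H(X)

H(X,Y) = -[(1/8)·log₂(1/8) + (1/8)·log₂(1/8) + (5/16)·log₂(5/16) + (5/16)·log₂(5/16) + (1/16)·log₂(1/16) + (1/16)·log₂(1/16)]
  = 0.3750 + 0.3750 + 0.5244 + 0.5244 + 0.2500 + 0.2500
  = 2.2988 bits
Marginal P(X) (row sums):
  P(X=0) = 1/8 + 1/8 = 1/4
  P(X=1) = 5/16 + 5/16 = 5/8
  P(X=2) = 1/16 + 1/16 = 1/8
H(X) = -[(1/4)·log₂(1/4) + (5/8)·log₂(5/8) + (1/8)·log₂(1/8)]
  = 0.5000 + 0.4238 + 0.3750
  = 1.2988 bits

H(Y|X) = 2.2988 - 1.2988 = 1.0000 bits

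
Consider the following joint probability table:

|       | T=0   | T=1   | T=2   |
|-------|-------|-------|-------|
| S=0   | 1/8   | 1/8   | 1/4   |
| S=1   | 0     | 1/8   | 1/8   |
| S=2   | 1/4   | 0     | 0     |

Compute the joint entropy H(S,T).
H(S,T) = -Σ P(S,T) log₂ P(S,T), summed over the non-zero cells:
H(S,T) = -[(1/8)·log₂(1/8) + (1/8)·log₂(1/8) + (1/4)·log₂(1/4) + (1/8)·log₂(1/8) + (1/8)·log₂(1/8) + (1/4)·log₂(1/4)]
  = 0.3750 + 0.3750 + 0.5000 + 0.3750 + 0.3750 + 0.5000
  = 2.5000 bits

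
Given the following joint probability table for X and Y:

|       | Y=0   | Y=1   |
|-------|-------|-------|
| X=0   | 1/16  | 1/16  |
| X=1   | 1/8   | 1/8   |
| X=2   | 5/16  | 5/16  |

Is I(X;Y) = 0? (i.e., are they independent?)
Marginal P(X) (row sums):
  P(X=0) = 1/16 + 1/16 = 1/8
  P(X=1) = 1/8 + 1/8 = 1/4
  P(X=2) = 5/16 + 5/16 = 5/8
Marginal P(Y) (column sums):
  P(Y=0) = 1/16 + 1/8 + 5/16 = 1/2
  P(Y=1) = 1/16 + 1/8 + 5/16 = 1/2

X and Y are independent iff P(X=i,Y=j) = P(X=i)·P(Y=j) for every cell.
  P(X=0)·P(Y=0) = 1/8 × 1/2 = 1/16 = P(X=0,Y=0) ✓
  P(X=0)·P(Y=1) = 1/8 × 1/2 = 1/16 = P(X=0,Y=1) ✓
  P(X=1)·P(Y=0) = 1/4 × 1/2 = 1/8 = P(X=1,Y=0) ✓
  P(X=1)·P(Y=1) = 1/4 × 1/2 = 1/8 = P(X=1,Y=1) ✓
  P(X=2)·P(Y=0) = 5/8 × 1/2 = 5/16 = P(X=2,Y=0) ✓
  P(X=2)·P(Y=1) = 5/8 × 1/2 = 5/16 = P(X=2,Y=1) ✓

Yes, X and Y are independent: every cell factors, so I(X;Y) = 0 bits.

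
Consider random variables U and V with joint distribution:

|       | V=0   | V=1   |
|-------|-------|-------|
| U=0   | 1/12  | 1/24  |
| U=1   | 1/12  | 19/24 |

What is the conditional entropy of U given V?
Marginal P(V) (column sums):
  P(V=0) = 1/12 + 1/12 = 1/6
  P(V=1) = 1/24 + 19/24 = 5/6

H(U|V) = -Σ P(U,V)·log₂ P(U|V), where P(U|V) = P(U,V) / P(V)
  (U=0,V=0): P(U|V) = (1/12)/(1/6) = 1/2;  -(1/12)·log₂(1/2) = 0.0833
  (U=0,V=1): P(U|V) = (1/24)/(5/6) = 1/20;  -(1/24)·log₂(1/20) = 0.1801
  (U=1,V=0): P(U|V) = (1/12)/(1/6) = 1/2;  -(1/12)·log₂(1/2) = 0.0833
  (U=1,V=1): P(U|V) = (19/24)/(5/6) = 19/20;  -(19/24)·log₂(19/20) = 0.0586
H(U|V) = 0.0833 + 0.1801 + 0.0833 + 0.0586
  = 0.4053 bits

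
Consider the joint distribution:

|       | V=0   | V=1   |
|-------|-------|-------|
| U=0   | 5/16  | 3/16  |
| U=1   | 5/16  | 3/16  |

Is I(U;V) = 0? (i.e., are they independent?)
Marginal P(U) (row sums):
  P(U=0) = 5/16 + 3/16 = 1/2
  P(U=1) = 5/16 + 3/16 = 1/2
Marginal P(V) (column sums):
  P(V=0) = 5/16 + 5/16 = 5/8
  P(V=1) = 3/16 + 3/16 = 3/8

U and V are independent iff P(U=i,V=j) = P(U=i)·P(V=j) for every cell.
  P(U=0)·P(V=0) = 1/2 × 5/8 = 5/16 = P(U=0,V=0) ✓
  P(U=0)·P(V=1) = 1/2 × 3/8 = 3/16 = P(U=0,V=1) ✓
  P(U=1)·P(V=0) = 1/2 × 5/8 = 5/16 = P(U=1,V=0) ✓
  P(U=1)·P(V=1) = 1/2 × 3/8 = 3/16 = P(U=1,V=1) ✓

Yes, U and V are independent: every cell factors, so I(U;V) = 0 bits.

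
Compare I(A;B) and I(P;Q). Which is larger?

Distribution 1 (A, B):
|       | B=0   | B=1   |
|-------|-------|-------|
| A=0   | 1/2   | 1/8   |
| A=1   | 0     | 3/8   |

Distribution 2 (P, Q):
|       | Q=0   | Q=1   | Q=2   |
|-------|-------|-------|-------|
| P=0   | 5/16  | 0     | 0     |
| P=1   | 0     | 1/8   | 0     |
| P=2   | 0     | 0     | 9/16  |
Distribution 1 (A, B):
Marginal P(A) (row sums):
  P(A=0) = 1/2 + 1/8 = 5/8
  P(A=1) = 0 + 3/8 = 3/8
Marginal P(B) (column sums):
  P(B=0) = 1/2 + 0 = 1/2
  P(B=1) = 1/8 + 3/8 = 1/2

H(A) = -[(5/8)·log₂(5/8) + (3/8)·log₂(3/8)]
  = 0.4238 + 0.5306
  = 0.9544 bits
H(B) = -[(1/2)·log₂(1/2) + (1/2)·log₂(1/2)]
  = 0.5000 + 0.5000
  = 1.0000 bits
H(A,B) = -[(1/2)·log₂(1/2) + (1/8)·log₂(1/8) + (3/8)·log₂(3/8)]
  = 0.5000 + 0.3750 + 0.5306
  = 1.4056 bits

I(A;B) = H(A) + H(B) - H(A,B)
  = 0.9544 + 1.0000 - 1.4056
  = 0.5488 bits

Distribution 2 (P, Q):
Marginal P(P) (row sums):
  P(P=0) = 5/16 + 0 + 0 = 5/16
  P(P=1) = 0 + 1/8 + 0 = 1/8
  P(P=2) = 0 + 0 + 9/16 = 9/16
Marginal P(Q) (column sums):
  P(Q=0) = 5/16 + 0 + 0 = 5/16
  P(Q=1) = 0 + 1/8 + 0 = 1/8
  P(Q=2) = 0 + 0 + 9/16 = 9/16

H(P) = -[(5/16)·log₂(5/16) + (1/8)·log₂(1/8) + (9/16)·log₂(9/16)]
  = 0.5244 + 0.3750 + 0.4669
  = 1.3663 bits
H(Q) = -[(5/16)·log₂(5/16) + (1/8)·log₂(1/8) + (9/16)·log₂(9/16)]
  = 0.5244 + 0.3750 + 0.4669
  = 1.3663 bits
H(P,Q) = -[(5/16)·log₂(5/16) + (1/8)·log₂(1/8) + (9/16)·log₂(9/16)]
  = 0.5244 + 0.3750 + 0.4669
  = 1.3663 bits

I(P;Q) = H(P) + H(Q) - H(P,Q)
  = 1.3663 + 1.3663 - 1.3663
  = 1.3663 bits

I(P;Q) = 1.3663 bits > I(A;B) = 0.5488 bits, so (P, Q) has the higher mutual information (stronger dependence).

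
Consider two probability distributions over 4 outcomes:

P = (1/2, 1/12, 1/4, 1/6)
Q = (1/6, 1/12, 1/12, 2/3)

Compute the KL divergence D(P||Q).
D(P||Q) = Σ P(i) log₂(P(i)/Q(i))
  i=0: (1/2) × log₂((1/2)/(1/6)) = (1/2) × log₂(3) = 0.7925
  i=1: (1/12) × log₂((1/12)/(1/12)) = (1/12) × log₂(1) = 0.0000
  i=2: (1/4) × log₂((1/4)/(1/12)) = (1/4) × log₂(3) = 0.3962
  i=3: (1/6) × log₂((1/6)/(2/3)) = (1/6) × log₂(1/4) = -0.3333
D(P||Q) = 0.7925 + 0.0000 + 0.3962 - 0.3333
  = 0.8554 bits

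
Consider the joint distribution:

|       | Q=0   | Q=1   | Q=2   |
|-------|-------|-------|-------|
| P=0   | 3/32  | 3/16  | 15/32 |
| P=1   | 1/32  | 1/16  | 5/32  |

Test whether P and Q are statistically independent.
Marginal P(P) (row sums):
  P(P=0) = 3/32 + 3/16 + 15/32 = 3/4
  P(P=1) = 1/32 + 1/16 + 5/32 = 1/4
Marginal P(Q) (column sums):
  P(Q=0) = 3/32 + 1/32 = 1/8
  P(Q=1) = 3/16 + 1/16 = 1/4
  P(Q=2) = 15/32 + 5/32 = 5/8

P and Q are independent iff P(P=i,Q=j) = P(P=i)·P(Q=j) for every cell.
  P(P=0)·P(Q=0) = 3/4 × 1/8 = 3/32 = P(P=0,Q=0) ✓
  P(P=0)·P(Q=1) = 3/4 × 1/4 = 3/16 = P(P=0,Q=1) ✓
  P(P=0)·P(Q=2) = 3/4 × 5/8 = 15/32 = P(P=0,Q=2) ✓
  P(P=1)·P(Q=0) = 1/4 × 1/8 = 1/32 = P(P=1,Q=0) ✓
  P(P=1)·P(Q=1) = 1/4 × 1/4 = 1/16 = P(P=1,Q=1) ✓
  P(P=1)·P(Q=2) = 1/4 × 5/8 = 5/32 = P(P=1,Q=2) ✓

Yes, P and Q are independent: every cell factors, so I(P;Q) = 0 bits.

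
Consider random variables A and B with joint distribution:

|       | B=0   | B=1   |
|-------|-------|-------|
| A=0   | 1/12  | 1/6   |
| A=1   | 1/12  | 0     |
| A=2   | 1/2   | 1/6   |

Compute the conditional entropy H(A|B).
Marginal P(B) (column sums):
  P(B=0) = 1/12 + 1/12 + 1/2 = 2/3
  P(B=1) = 1/6 + 0 + 1/6 = 1/3

H(A|B) = -Σ P(A,B)·log₂ P(A|B), where P(A|B) = P(A,B) / P(B)
  (cells with P(A,B) = 0 contribute 0)
  (A=0,B=0): P(A|B) = (1/12)/(2/3) = 1/8;  -(1/12)·log₂(1/8) = 0.2500
  (A=0,B=1): P(A|B) = (1/6)/(1/3) = 1/2;  -(1/6)·log₂(1/2) = 0.1667
  (A=1,B=0): P(A|B) = (1/12)/(2/3) = 1/8;  -(1/12)·log₂(1/8) = 0.2500
  (A=2,B=0): P(A|B) = (1/2)/(2/3) = 3/4;  -(1/2)·log₂(3/4) = 0.2075
  (A=2,B=1): P(A|B) = (1/6)/(1/3) = 1/2;  -(1/6)·log₂(1/2) = 0.1667
H(A|B) = 0.2500 + 0.1667 + 0.2500 + 0.2075 + 0.1667
  = 1.0409 bits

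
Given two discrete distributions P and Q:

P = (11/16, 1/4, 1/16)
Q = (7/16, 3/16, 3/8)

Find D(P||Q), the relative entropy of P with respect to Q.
D(P||Q) = Σ P(i) log₂(P(i)/Q(i))
  i=0: (11/16) × log₂((11/16)/(7/16)) = (11/16) × log₂(11/7) = 0.4483
  i=1: (1/4) × log₂((1/4)/(3/16)) = (1/4) × log₂(4/3) = 0.1038
  i=2: (1/16) × log₂((1/16)/(3/8)) = (1/16) × log₂(1/6) = -0.1616
D(P||Q) = 0.4483 + 0.1038 - 0.1616
  = 0.3905 bits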